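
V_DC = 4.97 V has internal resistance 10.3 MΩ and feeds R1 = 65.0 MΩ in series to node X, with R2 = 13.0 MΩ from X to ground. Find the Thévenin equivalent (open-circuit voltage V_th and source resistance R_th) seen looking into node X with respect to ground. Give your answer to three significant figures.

R1' = 10.3 + 65.0 = 75.30 MΩ (source resistance + R1).
Open-circuit (no load on X): V_th = V_DC · R2/(R1' + R2) = 4.97 × 13.0/(75.30 + 13.0) = 0.7317 V.
Looking into X with the source shorted: R_th = R1'·R2/(R1'+R2) = 75.30 × 13.0/88.30 = 11.09 MΩ.

V_th ≈ 0.732 V, R_th ≈ 11.1 MΩ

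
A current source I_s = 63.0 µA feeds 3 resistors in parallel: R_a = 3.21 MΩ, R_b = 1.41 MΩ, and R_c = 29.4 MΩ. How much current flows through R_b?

I ≈ 42.4 µA

Conductances: ΣG = 1/3.21 + 1/1.41 + 1/29.4 = 1.055 (1/MΩ).
Current divider: I(R_b) = I_s · G_k/ΣG = 63.0 × (0.7092/1.055) = 63.0 × 0.6724 = 42.36 µA.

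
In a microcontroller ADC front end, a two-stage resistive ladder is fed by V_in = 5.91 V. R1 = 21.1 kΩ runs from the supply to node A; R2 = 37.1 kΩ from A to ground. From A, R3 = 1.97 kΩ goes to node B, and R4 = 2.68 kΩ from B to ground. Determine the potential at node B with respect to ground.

V_B ≈ 0.558 V

Looking into the second stage from A: R3 + R4 = 4.650 kΩ appears in parallel with R2.
R2 ‖ (R3+R4) = 4.132 kΩ.
So V_A = 5.91 × 0.1638 = 0.9678 V.
V_B = V_A × 0.5763 = 0.5578 V.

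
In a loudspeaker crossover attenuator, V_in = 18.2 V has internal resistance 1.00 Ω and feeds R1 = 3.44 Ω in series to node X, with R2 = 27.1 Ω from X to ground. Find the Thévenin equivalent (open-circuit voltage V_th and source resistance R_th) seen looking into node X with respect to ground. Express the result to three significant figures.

R1' = 1.00 + 3.44 = 4.440 Ω (source resistance + R1).
With X open, the divider is unloaded: V_th = 18.2 × 27.1/31.54 = 15.64 V.
Looking into X with the source shorted: R_th = R1'·R2/(R1'+R2) = 4.440 × 27.1/31.54 = 3.815 Ω.

V_th ≈ 15.6 V, R_th ≈ 3.81 Ω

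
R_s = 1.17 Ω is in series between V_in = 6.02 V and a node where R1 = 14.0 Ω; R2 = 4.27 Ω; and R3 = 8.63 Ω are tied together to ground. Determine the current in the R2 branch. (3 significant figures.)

Combine the parallel branches: R_p = (1/14.0 + 1/4.27 + 1/8.63)⁻¹ = 2.373 Ω.
Node voltage V_A = V_in · R_p/(R_s + R_p) = 6.02 × 0.6697 = 4.032 V.
Branch current I = V_A/R2 = 4.032/4.27 = 0.9442 A.

I ≈ 0.944 A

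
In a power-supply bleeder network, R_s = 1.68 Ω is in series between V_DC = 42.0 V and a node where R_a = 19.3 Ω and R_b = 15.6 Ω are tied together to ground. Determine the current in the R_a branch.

I ≈ 1.82 A

Parallel bank: R_p = 1/(1/19.3 + 1/15.6) = 8.627 Ω.
Node voltage V_A = V_DC · R_p/(R_s + R_p) = 42.0 × 0.8370 = 35.15 V.
I(R_a) = V_A / R_a = 35.15/19.3 = 1.821 A.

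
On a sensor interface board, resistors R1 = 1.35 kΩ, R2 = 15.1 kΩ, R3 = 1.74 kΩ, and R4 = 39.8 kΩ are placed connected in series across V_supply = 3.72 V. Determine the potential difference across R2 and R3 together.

V ≈ 1.08 V

Total series resistance ΣR = 1.35 + 15.1 + 1.74 + 39.8 = 57.99 kΩ.
R_{R2..R3} = 15.1 + 1.74 = 16.84 kΩ.
V = V_supply · R/ΣR = 3.72 × 0.2904 = 1.080 V.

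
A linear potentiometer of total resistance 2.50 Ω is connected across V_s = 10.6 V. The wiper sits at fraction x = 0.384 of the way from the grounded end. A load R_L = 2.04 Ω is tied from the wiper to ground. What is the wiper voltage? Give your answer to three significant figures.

V_out ≈ 3.16 V

Lower segment x·R_p = 0.9600 Ω; upper segment (1−x)·R_p = 1.540 Ω.
(x·R_p) ‖ R_L = 0.6528 Ω.
Loaded-divider output: V_out = 10.6 × 0.2977 = 3.156 V.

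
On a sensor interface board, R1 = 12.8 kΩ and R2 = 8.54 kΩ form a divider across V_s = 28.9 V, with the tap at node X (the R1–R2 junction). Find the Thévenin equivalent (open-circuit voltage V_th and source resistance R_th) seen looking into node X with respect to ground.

V_th is the unloaded tap voltage: V_s · R2/(R1+R2) = 28.9 × 0.4002 = 11.57 V.
With V_s suppressed (replaced by a short), R_th = R1 ‖ R2 = (12.80 × 8.54)/(12.80 + 8.54) = 5.122 kΩ.

V_th ≈ 11.6 V, R_th ≈ 5.12 kΩ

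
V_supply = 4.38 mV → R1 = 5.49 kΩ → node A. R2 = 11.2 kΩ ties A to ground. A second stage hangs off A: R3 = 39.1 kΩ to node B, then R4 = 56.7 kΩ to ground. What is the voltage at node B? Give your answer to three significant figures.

V_B ≈ 1.68 mV

Looking into the second stage from A: R3 + R4 = 95.80 kΩ appears in parallel with R2.
R2 ‖ (R3+R4) = 10.03 kΩ.
V_A = 4.38 × 10.03/(5.49 + 10.03) = 2.830 mV.
Then the unloaded second divider: V_B = V_A × R4/(R3+R4) = 2.830 × 0.5919 = 1.675 mV.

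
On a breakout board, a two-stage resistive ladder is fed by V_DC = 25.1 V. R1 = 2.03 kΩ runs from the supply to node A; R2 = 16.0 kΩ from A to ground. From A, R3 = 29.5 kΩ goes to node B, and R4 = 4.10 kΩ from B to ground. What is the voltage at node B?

Looking into the second stage from A: R3 + R4 = 33.60 kΩ appears in parallel with R2.
R2 ‖ (R3+R4) = 10.84 kΩ.
First divider: V_A = V_DC · 10.84/(2.03 + 10.84) = 21.14 V.
Stage 2 is unloaded, so V_B = V_A · R4/(R3+R4) = 21.14 × 4.10/33.60 = 2.580 V.

V_B ≈ 2.58 V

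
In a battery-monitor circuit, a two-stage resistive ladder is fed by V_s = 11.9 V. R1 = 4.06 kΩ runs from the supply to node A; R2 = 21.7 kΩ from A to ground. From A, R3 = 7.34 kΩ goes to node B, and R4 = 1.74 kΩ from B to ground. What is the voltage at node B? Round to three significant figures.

Looking into the second stage from A: R3 + R4 = 9.080 kΩ appears in parallel with R2.
R2 ‖ (R3+R4) = 6.401 kΩ.
So V_A = 11.9 × 0.6119 = 7.282 V.
V_B = V_A × 0.1916 = 1.395 V.

V_B ≈ 1.40 V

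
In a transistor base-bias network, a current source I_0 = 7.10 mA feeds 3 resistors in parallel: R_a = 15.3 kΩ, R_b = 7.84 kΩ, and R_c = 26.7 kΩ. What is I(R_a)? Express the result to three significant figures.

I ≈ 2.01 mA

Total conductance ΣG = 1/15.3 + 1/7.84 + 1/26.7 = 0.2304 (units of 1/kΩ).
Current divider: I(R_a) = I_0 · G_k/ΣG = 7.10 × (0.06536/0.2304) = 7.10 × 0.2837 = 2.014 mA.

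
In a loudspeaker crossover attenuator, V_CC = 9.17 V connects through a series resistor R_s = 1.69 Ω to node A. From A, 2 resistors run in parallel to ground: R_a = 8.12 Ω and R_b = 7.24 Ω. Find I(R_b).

Equivalent of the parallel group: R_p = 3.827 Ω.
Node voltage V_A = V_CC · R_p/(R_s + R_p) = 9.17 × 0.6937 = 6.361 V.
I(R_b) = V_A / R_b = 6.361/7.24 = 0.8786 A.

I ≈ 0.879 A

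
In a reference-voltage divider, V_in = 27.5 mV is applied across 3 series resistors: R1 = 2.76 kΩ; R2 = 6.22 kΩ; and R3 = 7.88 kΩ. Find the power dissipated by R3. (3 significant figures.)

The common current is I = 27.5/16.86 = 1.631 µA.
P = I²R = 2.660 × 7.88 = 20.96 nW.

P ≈ 21.0 nW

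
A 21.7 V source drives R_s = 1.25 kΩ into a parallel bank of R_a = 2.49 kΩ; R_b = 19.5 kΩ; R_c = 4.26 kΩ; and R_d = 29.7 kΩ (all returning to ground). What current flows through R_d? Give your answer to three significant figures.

Combine the parallel branches: R_p = (1/2.49 + 1/19.5 + 1/4.26 + 1/29.7)⁻¹ = 1.386 kΩ.
Node voltage V_A = V_DC · R_p/(R_s + R_p) = 21.7 × 0.5259 = 11.41 V.
Branch current I = V_A/R_d = 11.41/29.7 = 0.3842 mA.

I ≈ 0.384 mA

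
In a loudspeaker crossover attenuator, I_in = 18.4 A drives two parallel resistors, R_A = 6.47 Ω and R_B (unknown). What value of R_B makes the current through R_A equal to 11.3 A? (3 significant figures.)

R_B ≈ 10.3 Ω

In a two-way split, I_A/I_in = R_B/(R_A + R_B).
11.3/18.4 = R_B/(R_A + R_B) → R_B = R_A · (0.6141)/(1 − 0.6141) = 6.47 × 1.592 = 10.30 Ω.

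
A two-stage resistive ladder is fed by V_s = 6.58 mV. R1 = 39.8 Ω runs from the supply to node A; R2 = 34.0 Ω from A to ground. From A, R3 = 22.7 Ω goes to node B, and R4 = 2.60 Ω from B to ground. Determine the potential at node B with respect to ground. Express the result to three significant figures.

V_B ≈ 0.181 mV

Node A sees R2 in parallel with the series input of stage 2, R3 + R4 = 25.30 Ω.
Effective lower resistance at A: R2 ‖ 25.30 = 14.51 Ω.
First divider: V_A = V_s · 14.51/(39.8 + 14.51) = 1.758 mV.
Stage 2 is unloaded, so V_B = V_A · R4/(R3+R4) = 1.758 × 2.60/25.30 = 0.1806 mV.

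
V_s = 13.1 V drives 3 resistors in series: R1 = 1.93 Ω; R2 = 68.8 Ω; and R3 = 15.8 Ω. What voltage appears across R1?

V ≈ 0.292 V

ΣR = 1.93 + 68.8 + 15.8 = 86.53 Ω.
By the voltage-divider rule, V = 13.1 × 1.930/86.53 = 0.2922 V.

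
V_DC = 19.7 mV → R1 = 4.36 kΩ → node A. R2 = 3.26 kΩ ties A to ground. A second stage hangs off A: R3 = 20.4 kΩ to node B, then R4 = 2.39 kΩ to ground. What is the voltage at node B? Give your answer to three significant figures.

V_B ≈ 0.817 mV

Node A sees R2 in parallel with the series input of stage 2, R3 + R4 = 22.79 kΩ.
R2 ‖ (R3+R4) = 2.852 kΩ.
V_A = 19.7 × 2.852/(4.36 + 2.852) = 7.790 mV.
Then the unloaded second divider: V_B = V_A × R4/(R3+R4) = 7.790 × 0.1049 = 0.8170 mV.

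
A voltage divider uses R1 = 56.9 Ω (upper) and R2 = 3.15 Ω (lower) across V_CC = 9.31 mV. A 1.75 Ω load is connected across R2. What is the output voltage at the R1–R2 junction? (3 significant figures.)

R2 ‖ R_L = (3.15 × 1.75)/(3.15 + 1.75) = 1.125 Ω.
Voltage divider with the loaded lower leg: V_out = 9.31 × 1.125/(56.9 + 1.125) = 9.31 × 0.01939 = 0.1805 mV.

V_out ≈ 0.181 mV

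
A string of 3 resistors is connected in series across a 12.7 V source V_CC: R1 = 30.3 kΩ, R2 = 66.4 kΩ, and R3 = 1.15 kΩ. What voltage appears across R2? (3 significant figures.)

V ≈ 8.62 V

Total series resistance ΣR = 30.3 + 66.4 + 1.15 = 97.85 kΩ.
By the voltage-divider rule, V = 12.7 × 66.40/97.85 = 8.618 V.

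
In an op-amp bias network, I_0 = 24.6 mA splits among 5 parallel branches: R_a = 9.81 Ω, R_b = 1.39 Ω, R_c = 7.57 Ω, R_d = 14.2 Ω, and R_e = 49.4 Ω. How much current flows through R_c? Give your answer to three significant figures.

Conductances: ΣG = 1/9.81 + 1/1.39 + 1/7.57 + 1/14.2 + 1/49.4 = 1.044 (1/Ω).
Current divider: I(R_c) = I_0 · G_k/ΣG = 24.6 × (0.1321/1.044) = 24.6 × 0.1265 = 3.112 mA.

I ≈ 3.11 mA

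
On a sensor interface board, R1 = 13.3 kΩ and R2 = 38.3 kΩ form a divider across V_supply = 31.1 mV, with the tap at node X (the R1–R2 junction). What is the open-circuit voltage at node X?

V_th ≈ 23.1 mV

Open-circuit (no load on X): V_th = V_supply · R2/(R1 + R2) = 31.1 × 38.3/(13.30 + 38.3) = 23.08 mV.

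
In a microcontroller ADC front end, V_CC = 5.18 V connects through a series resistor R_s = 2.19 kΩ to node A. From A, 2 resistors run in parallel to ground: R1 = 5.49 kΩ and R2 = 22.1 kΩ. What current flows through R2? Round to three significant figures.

Parallel bank: R_p = 1/(1/5.49 + 1/22.1) = 4.398 kΩ.
Node voltage V_A = V_CC · R_p/(R_s + R_p) = 5.18 × 0.6676 = 3.458 V.
Branch current I = V_A/R2 = 3.458/22.1 = 0.1565 mA.

I ≈ 0.156 mA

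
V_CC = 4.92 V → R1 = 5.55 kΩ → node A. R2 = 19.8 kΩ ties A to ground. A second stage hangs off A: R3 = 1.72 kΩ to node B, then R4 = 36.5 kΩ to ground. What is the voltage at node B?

V_B ≈ 3.30 V

Looking into the second stage from A: R3 + R4 = 38.22 kΩ appears in parallel with R2.
Effective lower resistance at A: R2 ‖ 38.22 = 13.04 kΩ.
So V_A = 4.92 × 0.7015 = 3.451 V.
V_B = V_A × 0.9550 = 3.296 V.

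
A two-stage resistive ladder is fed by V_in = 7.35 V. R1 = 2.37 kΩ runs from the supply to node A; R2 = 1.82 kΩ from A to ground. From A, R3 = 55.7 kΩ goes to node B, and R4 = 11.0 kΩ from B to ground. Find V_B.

V_B ≈ 0.519 V

Looking into the second stage from A: R3 + R4 = 66.70 kΩ appears in parallel with R2.
R2 ‖ (R3+R4) = 1.772 kΩ.
First divider: V_A = V_in · 1.772/(2.37 + 1.772) = 3.144 V.
V_B = V_A × 0.1649 = 0.5185 V.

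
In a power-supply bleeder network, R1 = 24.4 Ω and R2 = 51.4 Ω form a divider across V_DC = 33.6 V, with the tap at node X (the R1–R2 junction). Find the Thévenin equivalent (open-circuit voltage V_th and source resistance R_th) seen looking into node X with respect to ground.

Open-circuit (no load on X): V_th = V_DC · R2/(R1 + R2) = 33.6 × 51.4/(24.40 + 51.4) = 22.78 V.
With V_DC suppressed (replaced by a short), R_th = R1 ‖ R2 = (24.40 × 51.4)/(24.40 + 51.4) = 16.55 Ω.

V_th ≈ 22.8 V, R_th ≈ 16.5 Ω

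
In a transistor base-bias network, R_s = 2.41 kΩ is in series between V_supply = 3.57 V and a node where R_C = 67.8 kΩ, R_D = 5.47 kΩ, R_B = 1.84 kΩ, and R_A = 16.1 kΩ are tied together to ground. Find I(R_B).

I ≈ 0.661 mA

Parallel bank: R_p = 1/(1/67.8 + 1/5.47 + 1/1.84 + 1/16.1) = 1.245 kΩ.
V_A = 3.57 × 1.245/3.655 = 1.216 V.
I(R_B) = V_A / R_B = 1.216/1.84 = 0.6609 mA.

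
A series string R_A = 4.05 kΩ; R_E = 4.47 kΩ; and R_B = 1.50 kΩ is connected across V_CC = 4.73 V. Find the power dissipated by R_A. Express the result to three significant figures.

ΣR = 10.02 kΩ → I = 4.73/10.02 = 0.4721 mA.
P = I²R = 0.2228 × 4.05 = 0.9025 mW.

P ≈ 0.902 mW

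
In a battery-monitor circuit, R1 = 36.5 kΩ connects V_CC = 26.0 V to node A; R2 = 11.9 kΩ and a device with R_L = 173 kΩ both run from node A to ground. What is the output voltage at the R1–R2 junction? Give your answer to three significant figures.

R2 ‖ R_L = (11.9 × 173)/(11.9 + 173) = 11.13 kΩ.
Then V_out = V_CC · R2'/(R1 + R2') = 26.0 × 11.13/47.63 = 6.077 V.
(Unloaded it would be 6.39 V; the load pulls it down.)

V_out ≈ 6.08 V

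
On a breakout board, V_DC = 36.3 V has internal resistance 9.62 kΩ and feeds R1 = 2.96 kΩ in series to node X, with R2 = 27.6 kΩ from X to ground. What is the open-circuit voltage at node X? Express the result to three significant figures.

V_th ≈ 24.9 V

R1' = 9.62 + 2.96 = 12.58 kΩ (source resistance + R1).
With X open, the divider is unloaded: V_th = 36.3 × 27.6/40.18 = 24.93 V.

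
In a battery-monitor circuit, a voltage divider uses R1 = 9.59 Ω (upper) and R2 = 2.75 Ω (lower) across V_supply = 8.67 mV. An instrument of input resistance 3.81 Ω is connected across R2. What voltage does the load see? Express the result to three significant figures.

First combine the lower leg with the load: R2 ‖ R_L = 1.597 Ω.
Then V_out = V_supply · R2'/(R1 + R2') = 8.67 × 1.597/11.19 = 1.238 mV.
(Unloaded it would be 1.93 mV; the load pulls it down.)

V_out ≈ 1.24 mV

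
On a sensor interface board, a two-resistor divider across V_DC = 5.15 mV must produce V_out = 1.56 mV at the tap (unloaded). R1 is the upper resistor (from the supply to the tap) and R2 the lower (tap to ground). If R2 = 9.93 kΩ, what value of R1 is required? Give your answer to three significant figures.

R1 ≈ 22.9 kΩ

The divider ratio is R2/(R1+R2) = 1.56/5.15 = 0.3029.
Rearranging, R1 = R2·(1−k)/k = 9.93 × 2.301 = 22.85 kΩ.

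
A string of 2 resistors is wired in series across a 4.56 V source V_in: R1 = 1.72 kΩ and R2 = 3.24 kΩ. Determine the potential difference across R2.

V ≈ 2.98 V

Total series resistance ΣR = 1.72 + 3.24 = 4.960 kΩ.
By the voltage-divider rule, V = 4.56 × 3.240/4.960 = 2.979 V.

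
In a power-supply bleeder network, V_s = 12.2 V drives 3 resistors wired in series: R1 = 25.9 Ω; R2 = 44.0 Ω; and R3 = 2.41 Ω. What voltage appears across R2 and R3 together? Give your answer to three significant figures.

Total series resistance ΣR = 25.9 + 44.0 + 2.41 = 72.31 Ω.
R_{R2..R3} = 44.0 + 2.41 = 46.41 Ω.
By the voltage-divider rule, V = 12.2 × 46.41/72.31 = 7.830 V.

V ≈ 7.83 V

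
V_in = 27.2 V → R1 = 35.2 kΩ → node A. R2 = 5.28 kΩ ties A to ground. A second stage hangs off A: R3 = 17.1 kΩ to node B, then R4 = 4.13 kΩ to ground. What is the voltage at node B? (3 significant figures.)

The second stage (R3 + R4 = 21.23 kΩ) loads node A in parallel with R2.
Effective lower resistance at A: R2 ‖ 21.23 = 4.228 kΩ.
First divider: V_A = V_in · 4.228/(35.2 + 4.228) = 2.917 V.
Then the unloaded second divider: V_B = V_A × R4/(R3+R4) = 2.917 × 0.1945 = 0.5675 V.

V_B ≈ 0.567 V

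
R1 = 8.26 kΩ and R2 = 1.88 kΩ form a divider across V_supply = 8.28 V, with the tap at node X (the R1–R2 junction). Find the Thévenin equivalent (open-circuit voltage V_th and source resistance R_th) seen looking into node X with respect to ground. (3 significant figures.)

V_th ≈ 1.54 V, R_th ≈ 1.53 kΩ

Open-circuit (no load on X): V_th = V_supply · R2/(R1 + R2) = 8.28 × 1.88/(8.260 + 1.88) = 1.535 V.
Looking into X with the source shorted: R_th = R1·R2/(R1+R2) = 8.260 × 1.88/10.14 = 1.531 kΩ.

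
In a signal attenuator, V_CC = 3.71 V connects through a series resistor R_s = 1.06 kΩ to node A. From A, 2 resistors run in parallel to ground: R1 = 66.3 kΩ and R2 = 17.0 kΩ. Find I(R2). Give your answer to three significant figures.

Combine the parallel branches: R_p = (1/66.3 + 1/17.0)⁻¹ = 13.53 kΩ.
Node voltage V_A = V_CC · R_p/(R_s + R_p) = 3.71 × 0.9274 = 3.440 V.
Branch current I = V_A/R2 = 3.440/17.0 = 0.2024 mA.

I ≈ 0.202 mA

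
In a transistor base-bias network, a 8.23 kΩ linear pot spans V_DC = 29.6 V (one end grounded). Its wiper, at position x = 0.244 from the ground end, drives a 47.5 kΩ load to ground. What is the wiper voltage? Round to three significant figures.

The pot divides into 6.222 kΩ above the wiper and 2.008 kΩ below.
Lower segment in parallel with the load: 2.008 ‖ 47.5 = 1.927 kΩ.
Then V_out = V_DC · 1.927/(6.222 + 1.927) = 6.999 V.

V_out ≈ 7.00 V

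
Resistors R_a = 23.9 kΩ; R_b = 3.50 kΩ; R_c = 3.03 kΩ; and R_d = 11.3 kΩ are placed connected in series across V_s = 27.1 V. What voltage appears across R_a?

Total series resistance ΣR = 23.9 + 3.50 + 3.03 + 11.3 = 41.73 kΩ.
Voltage divider: V = V_s · (23.90 / 41.73) = 27.1 × 0.5727 = 15.52 V.

V ≈ 15.5 V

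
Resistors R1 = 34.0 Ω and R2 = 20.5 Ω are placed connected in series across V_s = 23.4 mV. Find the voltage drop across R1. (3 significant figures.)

Total series resistance ΣR = 34.0 + 20.5 = 54.50 Ω.
Voltage divider: V = V_s · (34.00 / 54.50) = 23.4 × 0.6239 = 14.60 mV.

V ≈ 14.6 mV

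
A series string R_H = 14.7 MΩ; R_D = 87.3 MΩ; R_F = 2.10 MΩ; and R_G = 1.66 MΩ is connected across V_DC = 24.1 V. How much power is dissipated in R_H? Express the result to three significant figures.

Series current I = V_DC/ΣR = 24.1/105.8 = 0.2279 µA.
P(R_H) = I²·R_H = (0.2279)² × 14.7 = 0.7633 µW.

P ≈ 0.763 µW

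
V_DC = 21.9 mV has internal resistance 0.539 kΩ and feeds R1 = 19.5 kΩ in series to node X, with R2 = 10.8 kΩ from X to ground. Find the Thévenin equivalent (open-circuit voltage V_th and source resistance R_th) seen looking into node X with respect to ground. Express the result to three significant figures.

V_th ≈ 7.67 mV, R_th ≈ 7.02 kΩ

R1' = 0.539 + 19.5 = 20.04 kΩ (source resistance + R1).
With X open, the divider is unloaded: V_th = 21.9 × 10.8/30.84 = 7.670 mV.
With V_DC suppressed (replaced by a short), R_th = R1' ‖ R2 = (20.04 × 10.8)/(20.04 + 10.8) = 7.018 kΩ.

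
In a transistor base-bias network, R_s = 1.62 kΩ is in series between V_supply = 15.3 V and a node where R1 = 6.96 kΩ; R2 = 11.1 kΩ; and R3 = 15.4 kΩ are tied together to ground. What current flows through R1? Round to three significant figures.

Equivalent of the parallel group: R_p = 3.348 kΩ.
V_A = 15.3 × 3.348/4.968 = 10.31 V.
I(R1) = V_A / R1 = 10.31/6.96 = 1.481 mA.

I ≈ 1.48 mA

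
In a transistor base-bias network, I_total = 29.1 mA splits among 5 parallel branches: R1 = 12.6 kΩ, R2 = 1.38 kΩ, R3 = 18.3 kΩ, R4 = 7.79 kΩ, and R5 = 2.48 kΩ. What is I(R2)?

Total conductance ΣG = 1/12.6 + 1/1.38 + 1/18.3 + 1/7.79 + 1/2.48 = 1.390 (units of 1/kΩ).
Current divider: I(R2) = I_total · G_k/ΣG = 29.1 × (0.7246/1.390) = 29.1 × 0.5212 = 15.17 mA.

I ≈ 15.2 mA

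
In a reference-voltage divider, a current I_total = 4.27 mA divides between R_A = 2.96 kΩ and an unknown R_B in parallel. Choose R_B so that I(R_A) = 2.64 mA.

In a two-way split, I_A/I_total = R_B/(R_A + R_B).
With f = 0.6183, R_B = R_A · f/(1−f) = 2.96 × 1.620 = 4.794 kΩ.

R_B ≈ 4.79 kΩ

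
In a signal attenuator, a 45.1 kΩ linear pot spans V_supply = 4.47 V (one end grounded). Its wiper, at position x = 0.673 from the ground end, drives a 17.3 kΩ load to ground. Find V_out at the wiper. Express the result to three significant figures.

The pot divides into 14.75 kΩ above the wiper and 30.35 kΩ below.
R_L loads the lower segment: effective lower R = 11.02 kΩ.
Loaded-divider output: V_out = 4.47 × 0.4277 = 1.912 V.
(Unloaded: V_out = x·V_supply = 3.01 V.)

V_out ≈ 1.91 V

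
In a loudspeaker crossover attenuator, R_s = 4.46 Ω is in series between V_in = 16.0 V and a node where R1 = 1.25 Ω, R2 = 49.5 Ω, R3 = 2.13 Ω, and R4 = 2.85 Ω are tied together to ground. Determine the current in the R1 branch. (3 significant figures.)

Parallel bank: R_p = 1/(1/1.25 + 1/49.5 + 1/2.13 + 1/2.85) = 0.6095 Ω.
V_A by voltage divider: V_A = 16.0 × 0.6095/(4.46 + 0.6095) = 1.924 V.
I(R1) = V_A / R1 = 1.924/1.25 = 1.539 A.

I ≈ 1.54 A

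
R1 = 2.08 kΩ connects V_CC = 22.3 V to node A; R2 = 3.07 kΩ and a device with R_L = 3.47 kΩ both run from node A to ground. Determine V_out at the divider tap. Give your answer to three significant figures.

R2 ‖ R_L = (3.07 × 3.47)/(3.07 + 3.47) = 1.629 kΩ.
Then V_out = V_CC · R2'/(R1 + R2') = 22.3 × 1.629/3.709 = 9.794 V.

V_out ≈ 9.79 V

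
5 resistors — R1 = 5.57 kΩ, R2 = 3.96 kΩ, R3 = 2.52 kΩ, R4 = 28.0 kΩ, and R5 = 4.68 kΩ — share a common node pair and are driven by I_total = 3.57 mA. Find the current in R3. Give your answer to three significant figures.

ΣG = 1/5.57 + 1/3.96 + 1/2.52 + 1/28.0 + 1/4.68 = 1.078.
Current divider: I(R3) = I_total · G_k/ΣG = 3.57 × (0.3968/1.078) = 3.57 × 0.3680 = 1.314 mA.

I ≈ 1.31 mA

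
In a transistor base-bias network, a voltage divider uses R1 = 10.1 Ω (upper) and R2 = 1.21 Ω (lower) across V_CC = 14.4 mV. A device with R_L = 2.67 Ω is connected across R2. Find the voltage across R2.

The load sits in parallel with R2, giving an effective lower resistance R2' = R2·R_L/(R2+R_L) = 0.8327 Ω.
Now apply the divider: V_out = 14.4 × 0.07616 = 1.097 mV.
(Unloaded it would be 1.54 mV; the load pulls it down.)

V_out ≈ 1.10 mV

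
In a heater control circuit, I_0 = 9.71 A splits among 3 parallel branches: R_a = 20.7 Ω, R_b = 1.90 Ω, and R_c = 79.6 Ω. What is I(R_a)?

Conductances: ΣG = 1/20.7 + 1/1.90 + 1/79.6 = 0.5872 (1/Ω).
Current divider: I(R_a) = I_0 · G_k/ΣG = 9.71 × (0.04831/0.5872) = 9.71 × 0.08227 = 0.7989 A.

I ≈ 0.799 A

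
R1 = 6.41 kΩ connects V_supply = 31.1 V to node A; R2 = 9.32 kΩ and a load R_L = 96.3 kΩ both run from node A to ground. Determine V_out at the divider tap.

R2 ‖ R_L = (9.32 × 96.3)/(9.32 + 96.3) = 8.498 kΩ.
Voltage divider with the loaded lower leg: V_out = 31.1 × 8.498/(6.41 + 8.498) = 31.1 × 0.5700 = 17.73 V.

V_out ≈ 17.7 V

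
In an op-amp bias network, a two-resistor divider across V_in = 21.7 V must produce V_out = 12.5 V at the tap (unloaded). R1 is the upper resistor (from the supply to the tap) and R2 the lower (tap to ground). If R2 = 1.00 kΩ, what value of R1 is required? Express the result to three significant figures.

V_out/V_in = R2/(R1+R2) = 0.5760.
Rearranging, R1 = R2·(1−k)/k = 1.00 × 0.7360 = 0.7360 kΩ.

R1 ≈ 0.736 kΩ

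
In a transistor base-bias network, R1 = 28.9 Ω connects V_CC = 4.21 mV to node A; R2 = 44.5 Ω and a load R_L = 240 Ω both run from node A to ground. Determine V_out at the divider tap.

First combine the lower leg with the load: R2 ‖ R_L = 37.54 Ω.
Then V_out = V_CC · R2'/(R1 + R2') = 4.21 × 37.54/66.44 = 2.379 mV.
(Unloaded it would be 2.55 mV; the load pulls it down.)

V_out ≈ 2.38 mV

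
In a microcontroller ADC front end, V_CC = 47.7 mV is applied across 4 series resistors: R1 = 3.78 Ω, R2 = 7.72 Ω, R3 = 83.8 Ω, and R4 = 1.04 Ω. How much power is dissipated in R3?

Series current I = V_CC/ΣR = 47.7/96.34 = 0.4951 mA.
P = I²R = 0.2451 × 83.8 = 20.54 µW.

P ≈ 20.5 µW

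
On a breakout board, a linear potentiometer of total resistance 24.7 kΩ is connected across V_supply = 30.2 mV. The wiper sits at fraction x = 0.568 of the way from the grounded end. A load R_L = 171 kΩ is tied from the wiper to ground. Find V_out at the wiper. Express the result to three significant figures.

V_out ≈ 16.6 mV

The pot divides into 10.67 kΩ above the wiper and 14.03 kΩ below.
(x·R_p) ‖ R_L = 12.97 kΩ.
V_out = 30.2 × 12.97/(10.67 + 12.97) = 16.57 mV.
(Unloaded: V_out = x·V_supply = 17.2 mV.)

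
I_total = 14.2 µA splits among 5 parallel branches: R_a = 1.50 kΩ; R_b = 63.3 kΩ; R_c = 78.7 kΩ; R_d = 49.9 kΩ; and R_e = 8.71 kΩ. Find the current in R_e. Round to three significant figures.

I ≈ 1.96 µA

Conductances: ΣG = 1/1.50 + 1/63.3 + 1/78.7 + 1/49.9 + 1/8.71 = 0.8300 (1/kΩ).
By the current-divider rule, I = I_total · G_k/ΣG = 14.2 × 0.1383 = 1.964 µA.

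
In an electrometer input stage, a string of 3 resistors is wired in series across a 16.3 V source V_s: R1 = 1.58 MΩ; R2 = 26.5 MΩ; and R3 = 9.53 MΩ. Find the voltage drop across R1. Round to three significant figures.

V ≈ 0.685 V

ΣR = 1.58 + 26.5 + 9.53 = 37.61 MΩ.
V = V_s · R/ΣR = 16.3 × 0.04201 = 0.6848 V.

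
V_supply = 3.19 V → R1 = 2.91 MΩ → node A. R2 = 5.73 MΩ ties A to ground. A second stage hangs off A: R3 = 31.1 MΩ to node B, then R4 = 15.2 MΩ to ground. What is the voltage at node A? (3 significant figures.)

The second stage (R3 + R4 = 46.30 MΩ) loads node A in parallel with R2.
R2 ‖ (R3+R4) = 5.099 MΩ.
First divider: V_A = V_supply · 5.099/(2.91 + 5.099) = 2.031 V.

V_A ≈ 2.03 V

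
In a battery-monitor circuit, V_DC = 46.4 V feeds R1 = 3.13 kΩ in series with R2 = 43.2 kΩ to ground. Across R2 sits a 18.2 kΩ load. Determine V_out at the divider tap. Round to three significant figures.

V_out ≈ 37.3 V

R2 ‖ R_L = (43.2 × 18.2)/(43.2 + 18.2) = 12.81 kΩ.
Then V_out = V_DC · R2'/(R1 + R2') = 46.4 × 12.81/15.94 = 37.29 V.
(Unloaded it would be 43.3 V; the load pulls it down.)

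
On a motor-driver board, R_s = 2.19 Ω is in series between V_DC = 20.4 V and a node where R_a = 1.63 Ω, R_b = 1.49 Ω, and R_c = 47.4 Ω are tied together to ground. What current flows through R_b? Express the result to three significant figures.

Combine the parallel branches: R_p = (1/1.63 + 1/1.49 + 1/47.4)⁻¹ = 0.7659 Ω.
V_A = 20.4 × 0.7659/2.956 = 5.286 V.
Branch current I = V_A/R_b = 5.286/1.49 = 3.547 A.

I ≈ 3.55 A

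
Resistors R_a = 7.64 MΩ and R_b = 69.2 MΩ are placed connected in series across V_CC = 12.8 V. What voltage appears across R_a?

V ≈ 1.27 V

Total series resistance ΣR = 7.64 + 69.2 = 76.84 MΩ.
By the voltage-divider rule, V = 12.8 × 7.640/76.84 = 1.273 V.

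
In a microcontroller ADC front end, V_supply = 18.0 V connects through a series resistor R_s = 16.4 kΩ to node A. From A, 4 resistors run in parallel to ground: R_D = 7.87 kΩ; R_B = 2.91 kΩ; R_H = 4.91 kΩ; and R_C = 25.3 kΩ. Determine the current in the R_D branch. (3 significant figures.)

I ≈ 0.180 mA

Parallel bank: R_p = 1/(1/7.87 + 1/2.91 + 1/4.91 + 1/25.3) = 1.401 kΩ.
V_A = 18.0 × 1.401/17.80 = 1.416 V.
Branch current I = V_A/R_D = 1.416/7.87 = 0.1800 mA.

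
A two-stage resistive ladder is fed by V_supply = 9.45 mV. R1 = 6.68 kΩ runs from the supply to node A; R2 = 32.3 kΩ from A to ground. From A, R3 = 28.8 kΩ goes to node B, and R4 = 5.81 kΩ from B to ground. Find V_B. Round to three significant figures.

Node A sees R2 in parallel with the series input of stage 2, R3 + R4 = 34.61 kΩ.
Effective lower resistance at A: R2 ‖ 34.61 = 16.71 kΩ.
V_A = 9.45 × 16.71/(6.68 + 16.71) = 6.751 mV.
Then the unloaded second divider: V_B = V_A × R4/(R3+R4) = 6.751 × 0.1679 = 1.133 mV.

V_B ≈ 1.13 mV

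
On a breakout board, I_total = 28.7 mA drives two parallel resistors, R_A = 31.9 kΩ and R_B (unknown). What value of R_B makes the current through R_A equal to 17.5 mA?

R_B ≈ 49.8 kΩ

The fraction through R_A equals R_B/(R_A+R_B).
With f = 0.6098, R_B = R_A · f/(1−f) = 31.9 × 1.562 = 49.84 kΩ.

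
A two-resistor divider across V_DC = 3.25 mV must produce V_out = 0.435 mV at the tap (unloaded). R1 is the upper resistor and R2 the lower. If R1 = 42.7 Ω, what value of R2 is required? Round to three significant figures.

R2 ≈ 6.60 Ω

The divider ratio is R2/(R1+R2) = 0.435/3.25 = 0.1338.
R2 = R1 · 0.1338/(1 − 0.1338) = 6.598 Ω.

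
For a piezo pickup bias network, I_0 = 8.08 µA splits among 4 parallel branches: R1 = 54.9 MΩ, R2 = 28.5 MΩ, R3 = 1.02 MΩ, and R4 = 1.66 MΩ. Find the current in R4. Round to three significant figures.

Conductances: ΣG = 1/54.9 + 1/28.5 + 1/1.02 + 1/1.66 = 1.636 (1/MΩ).
By the current-divider rule, I = I_0 · G_k/ΣG = 8.08 × 0.3682 = 2.975 µA.

I ≈ 2.98 µA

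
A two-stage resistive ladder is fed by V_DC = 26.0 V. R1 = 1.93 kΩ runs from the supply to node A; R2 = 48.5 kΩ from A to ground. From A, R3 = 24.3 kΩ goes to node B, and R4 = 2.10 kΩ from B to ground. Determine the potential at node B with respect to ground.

V_B ≈ 1.86 V

Node A sees R2 in parallel with the series input of stage 2, R3 + R4 = 26.40 kΩ.
R2 ‖ (R3+R4) = 17.09 kΩ.
V_A = 26.0 × 17.09/(1.93 + 17.09) = 23.36 V.
V_B = V_A × 0.07955 = 1.858 V.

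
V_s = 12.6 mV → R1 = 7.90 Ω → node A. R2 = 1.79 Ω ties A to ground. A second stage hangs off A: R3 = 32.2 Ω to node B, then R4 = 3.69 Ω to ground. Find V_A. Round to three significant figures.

Looking into the second stage from A: R3 + R4 = 35.89 Ω appears in parallel with R2.
Effective lower resistance at A: R2 ‖ 35.89 = 1.705 Ω.
First divider: V_A = V_s · 1.705/(7.90 + 1.705) = 2.237 mV.

V_A ≈ 2.24 mV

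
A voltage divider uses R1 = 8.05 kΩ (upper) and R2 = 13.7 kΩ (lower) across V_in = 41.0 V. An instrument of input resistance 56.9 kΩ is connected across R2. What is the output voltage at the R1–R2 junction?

The load sits in parallel with R2, giving an effective lower resistance R2' = R2·R_L/(R2+R_L) = 11.04 kΩ.
Then V_out = V_in · R2'/(R1 + R2') = 41.0 × 11.04/19.09 = 23.71 V.

V_out ≈ 23.7 V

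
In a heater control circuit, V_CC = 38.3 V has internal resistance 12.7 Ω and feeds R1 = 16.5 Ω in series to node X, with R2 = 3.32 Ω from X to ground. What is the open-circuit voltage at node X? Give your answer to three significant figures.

V_th ≈ 3.91 V

R1' = 12.7 + 16.5 = 29.20 Ω (source resistance + R1).
V_th is the unloaded tap voltage: V_CC · R2/(R1'+R2) = 38.3 × 0.1021 = 3.910 V.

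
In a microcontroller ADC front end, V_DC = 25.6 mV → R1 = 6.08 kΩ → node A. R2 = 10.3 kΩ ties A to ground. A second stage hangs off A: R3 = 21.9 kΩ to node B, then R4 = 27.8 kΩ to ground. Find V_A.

V_A ≈ 14.9 mV

Looking into the second stage from A: R3 + R4 = 49.70 kΩ appears in parallel with R2.
R2 ‖ (R3+R4) = 8.532 kΩ.
So V_A = 25.6 × 0.5839 = 14.95 mV.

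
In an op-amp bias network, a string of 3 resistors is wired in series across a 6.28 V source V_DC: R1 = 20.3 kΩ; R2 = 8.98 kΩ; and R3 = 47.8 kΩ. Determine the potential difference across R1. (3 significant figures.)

ΣR = 20.3 + 8.98 + 47.8 = 77.08 kΩ.
By the voltage-divider rule, V = 6.28 × 20.30/77.08 = 1.654 V.

V ≈ 1.65 V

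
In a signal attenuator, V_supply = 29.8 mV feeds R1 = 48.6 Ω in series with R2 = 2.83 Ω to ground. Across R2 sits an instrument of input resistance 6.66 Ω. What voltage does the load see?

R2 ‖ R_L = (2.83 × 6.66)/(2.83 + 6.66) = 1.986 Ω.
Now apply the divider: V_out = 29.8 × 0.03926 = 1.170 mV.

V_out ≈ 1.17 mV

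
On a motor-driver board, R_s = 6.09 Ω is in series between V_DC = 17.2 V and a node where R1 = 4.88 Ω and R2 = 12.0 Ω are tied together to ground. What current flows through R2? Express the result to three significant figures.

Parallel bank: R_p = 1/(1/4.88 + 1/12.0) = 3.469 Ω.
Node voltage V_A = V_DC · R_p/(R_s + R_p) = 17.2 × 0.3629 = 6.242 V.
Branch current I = V_A/R2 = 6.242/12.0 = 0.5202 A.
(Check via current divider: I_total = 1.799 A; share G_k/ΣG = 0.2891 → same result.)

I ≈ 0.520 A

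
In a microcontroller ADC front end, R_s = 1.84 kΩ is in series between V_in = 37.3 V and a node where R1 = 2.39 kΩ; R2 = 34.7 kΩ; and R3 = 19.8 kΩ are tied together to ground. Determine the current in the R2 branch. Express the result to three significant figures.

Parallel bank: R_p = 1/(1/2.39 + 1/34.7 + 1/19.8) = 2.009 kΩ.
V_A = 37.3 × 2.009/3.849 = 19.47 V.
Branch current I = V_A/R2 = 19.47/34.7 = 0.5611 mA.
(Equivalently: I_total = 9.691 mA, then current-divider fraction G_k/ΣG = 0.05790.)

I ≈ 0.561 mA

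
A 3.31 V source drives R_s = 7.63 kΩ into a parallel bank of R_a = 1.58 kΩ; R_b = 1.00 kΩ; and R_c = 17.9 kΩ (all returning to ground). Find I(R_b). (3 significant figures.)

I ≈ 0.238 mA

Combine the parallel branches: R_p = (1/1.58 + 1/1.00 + 1/17.9)⁻¹ = 0.5921 kΩ.
Node voltage V_A = V_in · R_p/(R_s + R_p) = 3.31 × 0.07202 = 0.2384 V.
Branch current I = V_A/R_b = 0.2384/1.00 = 0.2384 mA.
(Equivalently: I_total = 0.4026 mA, then current-divider fraction G_k/ΣG = 0.5921.)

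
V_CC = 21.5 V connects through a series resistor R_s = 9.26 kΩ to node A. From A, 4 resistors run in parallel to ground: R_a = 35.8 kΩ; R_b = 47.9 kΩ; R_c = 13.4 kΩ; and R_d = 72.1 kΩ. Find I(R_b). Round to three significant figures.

Combine the parallel branches: R_p = (1/35.8 + 1/47.9 + 1/13.4 + 1/72.1)⁻¹ = 7.283 kΩ.
V_A by voltage divider: V_A = 21.5 × 7.283/(9.26 + 7.283) = 9.465 V.
I(R_b) = V_A / R_b = 9.465/47.9 = 0.1976 mA.
(Equivalently: I_total = 1.300 mA, then current-divider fraction G_k/ΣG = 0.1520.)

I ≈ 0.198 mA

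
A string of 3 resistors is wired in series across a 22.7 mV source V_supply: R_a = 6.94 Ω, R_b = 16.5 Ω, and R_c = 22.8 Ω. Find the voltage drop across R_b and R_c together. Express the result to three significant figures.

Total series resistance ΣR = 6.94 + 16.5 + 22.8 = 46.24 Ω.
R_{R_b..R_c} = 16.5 + 22.8 = 39.30 Ω.
By the voltage-divider rule, V = 22.7 × 39.30/46.24 = 19.29 mV.

V ≈ 19.3 mV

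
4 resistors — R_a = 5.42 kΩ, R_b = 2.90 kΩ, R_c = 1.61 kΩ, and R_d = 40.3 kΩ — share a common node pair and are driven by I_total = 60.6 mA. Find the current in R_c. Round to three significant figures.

I ≈ 32.0 mA

Conductances: ΣG = 1/5.42 + 1/2.90 + 1/1.61 + 1/40.3 = 1.175 (1/kΩ).
By the current-divider rule, I = I_total · G_k/ΣG = 60.6 × 0.5285 = 32.03 mA.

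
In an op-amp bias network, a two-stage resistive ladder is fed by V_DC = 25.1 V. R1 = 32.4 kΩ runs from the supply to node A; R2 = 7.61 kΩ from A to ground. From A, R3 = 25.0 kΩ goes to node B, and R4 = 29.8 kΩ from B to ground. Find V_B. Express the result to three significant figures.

The second stage (R3 + R4 = 54.80 kΩ) loads node A in parallel with R2.
Effective lower resistance at A: R2 ‖ 54.80 = 6.682 kΩ.
V_A = 25.1 × 6.682/(32.4 + 6.682) = 4.291 V.
Then the unloaded second divider: V_B = V_A × R4/(R3+R4) = 4.291 × 0.5438 = 2.334 V.

V_B ≈ 2.33 V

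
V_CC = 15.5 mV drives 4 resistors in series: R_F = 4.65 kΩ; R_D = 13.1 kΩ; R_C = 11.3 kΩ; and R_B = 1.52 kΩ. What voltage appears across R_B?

Series total: ΣR = 4.65 + 13.1 + 11.3 + 1.52 = 30.57 kΩ.
V = V_CC · R/ΣR = 15.5 × 0.04972 = 0.7707 mV.

V ≈ 0.771 mV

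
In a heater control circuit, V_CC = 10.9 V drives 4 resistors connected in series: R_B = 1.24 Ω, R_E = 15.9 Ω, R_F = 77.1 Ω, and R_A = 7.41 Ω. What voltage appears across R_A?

V ≈ 0.795 V

Series total: ΣR = 1.24 + 15.9 + 77.1 + 7.41 = 101.6 Ω.
By the voltage-divider rule, V = 10.9 × 7.410/101.6 = 0.7946 V.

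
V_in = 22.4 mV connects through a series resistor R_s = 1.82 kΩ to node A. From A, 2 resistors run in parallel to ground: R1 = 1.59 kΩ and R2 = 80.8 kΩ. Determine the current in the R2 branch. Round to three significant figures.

Parallel bank: R_p = 1/(1/1.59 + 1/80.8) = 1.559 kΩ.
V_A by voltage divider: V_A = 22.4 × 1.559/(1.82 + 1.559) = 10.34 mV.
Branch current I = V_A/R2 = 10.34/80.8 = 0.1279 µA.

I ≈ 0.128 µA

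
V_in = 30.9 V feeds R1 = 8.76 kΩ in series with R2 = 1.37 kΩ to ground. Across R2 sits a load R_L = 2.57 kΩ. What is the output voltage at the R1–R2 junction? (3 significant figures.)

The load sits in parallel with R2, giving an effective lower resistance R2' = R2·R_L/(R2+R_L) = 0.8936 kΩ.
Then V_out = V_in · R2'/(R1 + R2') = 30.9 × 0.8936/9.654 = 2.860 V.

V_out ≈ 2.86 V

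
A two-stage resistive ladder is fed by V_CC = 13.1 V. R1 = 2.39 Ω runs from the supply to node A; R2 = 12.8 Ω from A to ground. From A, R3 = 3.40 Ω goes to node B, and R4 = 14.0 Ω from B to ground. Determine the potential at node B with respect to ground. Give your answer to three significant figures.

Looking into the second stage from A: R3 + R4 = 17.40 Ω appears in parallel with R2.
Effective lower resistance at A: R2 ‖ 17.40 = 7.375 Ω.
So V_A = 13.1 × 0.7552 = 9.894 V.
V_B = V_A × 0.8046 = 7.960 V.

V_B ≈ 7.96 V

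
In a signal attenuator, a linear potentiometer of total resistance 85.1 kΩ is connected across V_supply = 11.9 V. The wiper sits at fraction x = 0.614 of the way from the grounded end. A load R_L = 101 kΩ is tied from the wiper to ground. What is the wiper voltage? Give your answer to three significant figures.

Split the track: R_lower = x·R_p = 52.25 kΩ, R_upper = (1−x)·R_p = 32.85 kΩ.
(x·R_p) ‖ R_L = 34.44 kΩ.
V_out = 11.9 × 34.44/(32.85 + 34.44) = 6.090 V.

V_out ≈ 6.09 V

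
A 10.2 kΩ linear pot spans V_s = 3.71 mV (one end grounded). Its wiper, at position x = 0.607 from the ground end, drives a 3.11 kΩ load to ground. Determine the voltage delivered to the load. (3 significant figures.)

V_out ≈ 1.26 mV

Split the track: R_lower = x·R_p = 6.191 kΩ, R_upper = (1−x)·R_p = 4.009 kΩ.
R_L loads the lower segment: effective lower R = 2.070 kΩ.
Loaded-divider output: V_out = 3.71 × 0.3406 = 1.263 mV.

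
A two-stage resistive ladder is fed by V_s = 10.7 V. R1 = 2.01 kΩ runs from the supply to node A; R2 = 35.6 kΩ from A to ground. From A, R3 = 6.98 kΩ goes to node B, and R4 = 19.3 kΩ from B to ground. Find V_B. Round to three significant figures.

Looking into the second stage from A: R3 + R4 = 26.28 kΩ appears in parallel with R2.
Effective lower resistance at A: R2 ‖ 26.28 = 15.12 kΩ.
V_A = 10.7 × 15.12/(2.01 + 15.12) = 9.444 V.
V_B = V_A × 0.7344 = 6.936 V.

V_B ≈ 6.94 V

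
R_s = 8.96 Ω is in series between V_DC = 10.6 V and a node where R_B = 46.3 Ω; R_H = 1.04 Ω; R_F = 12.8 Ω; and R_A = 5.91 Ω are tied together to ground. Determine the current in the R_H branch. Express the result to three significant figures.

I ≈ 0.848 A

Parallel bank: R_p = 1/(1/46.3 + 1/1.04 + 1/12.8 + 1/5.91) = 0.8127 Ω.
V_A by voltage divider: V_A = 10.6 × 0.8127/(8.96 + 0.8127) = 0.8815 V.
Branch current I = V_A/R_H = 0.8815/1.04 = 0.8476 A.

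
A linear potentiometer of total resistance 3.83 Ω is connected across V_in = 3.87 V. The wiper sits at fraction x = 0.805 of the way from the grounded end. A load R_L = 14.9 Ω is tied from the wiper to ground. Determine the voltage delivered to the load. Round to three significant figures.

Split the track: R_lower = x·R_p = 3.083 Ω, R_upper = (1−x)·R_p = 0.7468 Ω.
Lower segment in parallel with the load: 3.083 ‖ 14.9 = 2.555 Ω.
V_out = 3.87 × 2.555/(0.7468 + 2.555) = 2.995 V.

V_out ≈ 2.99 V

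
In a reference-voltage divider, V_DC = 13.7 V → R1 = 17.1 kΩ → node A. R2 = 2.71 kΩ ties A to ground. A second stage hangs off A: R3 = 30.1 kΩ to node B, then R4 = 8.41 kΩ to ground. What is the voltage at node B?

Node A sees R2 in parallel with the series input of stage 2, R3 + R4 = 38.51 kΩ.
Effective lower resistance at A: R2 ‖ 38.51 = 2.532 kΩ.
First divider: V_A = V_DC · 2.532/(17.1 + 2.532) = 1.767 V.
Stage 2 is unloaded, so V_B = V_A · R4/(R3+R4) = 1.767 × 8.41/38.51 = 0.3858 V.

V_B ≈ 0.386 V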